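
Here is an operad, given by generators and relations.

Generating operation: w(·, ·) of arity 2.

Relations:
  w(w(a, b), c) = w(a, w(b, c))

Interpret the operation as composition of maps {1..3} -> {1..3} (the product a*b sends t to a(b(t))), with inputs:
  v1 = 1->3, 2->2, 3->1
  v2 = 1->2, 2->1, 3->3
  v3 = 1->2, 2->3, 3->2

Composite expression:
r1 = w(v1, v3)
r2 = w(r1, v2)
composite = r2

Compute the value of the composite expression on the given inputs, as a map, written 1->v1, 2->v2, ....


1->1, 2->2, 3->2

w(v1, v3) = 1->2, 2->1, 3->2
w(w(v1, v3), v2) = 1->1, 2->2, 3->2


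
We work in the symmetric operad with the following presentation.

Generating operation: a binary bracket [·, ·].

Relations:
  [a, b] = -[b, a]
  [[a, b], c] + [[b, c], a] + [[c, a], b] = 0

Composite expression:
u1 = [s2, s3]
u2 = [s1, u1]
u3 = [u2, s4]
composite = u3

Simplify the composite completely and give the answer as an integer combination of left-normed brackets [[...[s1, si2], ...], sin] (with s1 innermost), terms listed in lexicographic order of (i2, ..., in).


Left-normed coefficients sit on the s1-initial expansion words.
Composite bracket: [[s1, [s2, s3]], s4]
Expanding via [a, b] = ab - ba: 8 signed words (2^3 = 8).
The s1-initial words carry the normal form:
  sign of s1s2s3s4 is +1, so it contributes +[[[s1, s2], s3], s4]
  sign of s1s3s2s4 is -1, so it contributes -[[[s1, s3], s2], s4]

[[[s1, s2], s3], s4] - [[[s1, s3], s2], s4]


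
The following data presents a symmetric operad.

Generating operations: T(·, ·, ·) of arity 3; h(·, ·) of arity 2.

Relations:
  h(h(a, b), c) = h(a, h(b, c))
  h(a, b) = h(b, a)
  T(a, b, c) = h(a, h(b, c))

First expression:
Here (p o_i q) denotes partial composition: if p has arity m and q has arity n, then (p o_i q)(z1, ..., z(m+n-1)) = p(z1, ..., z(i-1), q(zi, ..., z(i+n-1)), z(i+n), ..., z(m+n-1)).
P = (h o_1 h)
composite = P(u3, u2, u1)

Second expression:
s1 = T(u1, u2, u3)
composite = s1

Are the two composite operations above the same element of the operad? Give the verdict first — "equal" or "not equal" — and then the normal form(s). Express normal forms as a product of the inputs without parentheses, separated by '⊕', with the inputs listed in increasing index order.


equal; both compose to u1 ⊕ u2 ⊕ u3


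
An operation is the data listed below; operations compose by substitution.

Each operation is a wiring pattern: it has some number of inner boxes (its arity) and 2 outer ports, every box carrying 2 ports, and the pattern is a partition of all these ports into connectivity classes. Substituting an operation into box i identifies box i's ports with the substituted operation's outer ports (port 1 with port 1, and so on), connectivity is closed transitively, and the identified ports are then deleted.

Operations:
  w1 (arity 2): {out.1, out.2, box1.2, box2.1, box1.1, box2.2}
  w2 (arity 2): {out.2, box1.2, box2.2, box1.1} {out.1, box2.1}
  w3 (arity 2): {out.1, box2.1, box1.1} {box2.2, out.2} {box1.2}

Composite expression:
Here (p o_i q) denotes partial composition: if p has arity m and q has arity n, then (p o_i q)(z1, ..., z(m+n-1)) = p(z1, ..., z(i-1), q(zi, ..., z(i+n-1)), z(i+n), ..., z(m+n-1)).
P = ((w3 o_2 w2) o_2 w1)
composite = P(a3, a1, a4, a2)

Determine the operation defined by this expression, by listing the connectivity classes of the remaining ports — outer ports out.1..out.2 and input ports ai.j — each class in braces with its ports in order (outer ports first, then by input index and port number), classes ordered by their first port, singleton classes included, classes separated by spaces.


{out.1, a2.1, a3.1} {out.2, a1.1, a1.2, a2.2, a4.1, a4.2} {a3.2}

Treat the ports identified at w3 as solder joints: merge, then drop.
w1 over (a1, a4) gives {out.1, out.2, a1.1, a1.2, a4.1, a4.2}, out.j being that stage's outer ports
w2 over (a1, a4, a2) gives {out.1, a2.1} {out.2, a1.1, a1.2, a2.2, a4.1, a4.2}, out.j being that stage's outer ports
w3 over (a3, a1, a4, a2) gives {out.1, a2.1, a3.1} {out.2, a1.1, a1.2, a2.2, a4.1, a4.2} {a3.2}, out.j being that stage's outer ports


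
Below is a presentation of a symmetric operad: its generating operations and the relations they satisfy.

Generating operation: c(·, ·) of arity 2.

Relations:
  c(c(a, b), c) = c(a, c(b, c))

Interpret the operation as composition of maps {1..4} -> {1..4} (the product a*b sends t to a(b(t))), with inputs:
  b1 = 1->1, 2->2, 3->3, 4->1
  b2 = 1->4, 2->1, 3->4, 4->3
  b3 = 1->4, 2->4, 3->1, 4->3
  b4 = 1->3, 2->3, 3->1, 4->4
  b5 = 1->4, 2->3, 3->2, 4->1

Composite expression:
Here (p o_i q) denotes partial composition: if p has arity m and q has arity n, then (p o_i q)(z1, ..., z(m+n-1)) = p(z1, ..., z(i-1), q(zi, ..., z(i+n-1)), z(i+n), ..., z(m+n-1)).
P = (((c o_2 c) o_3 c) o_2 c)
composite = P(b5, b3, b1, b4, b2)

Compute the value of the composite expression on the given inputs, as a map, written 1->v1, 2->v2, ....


1->1, 2->4, 3->1, 4->1


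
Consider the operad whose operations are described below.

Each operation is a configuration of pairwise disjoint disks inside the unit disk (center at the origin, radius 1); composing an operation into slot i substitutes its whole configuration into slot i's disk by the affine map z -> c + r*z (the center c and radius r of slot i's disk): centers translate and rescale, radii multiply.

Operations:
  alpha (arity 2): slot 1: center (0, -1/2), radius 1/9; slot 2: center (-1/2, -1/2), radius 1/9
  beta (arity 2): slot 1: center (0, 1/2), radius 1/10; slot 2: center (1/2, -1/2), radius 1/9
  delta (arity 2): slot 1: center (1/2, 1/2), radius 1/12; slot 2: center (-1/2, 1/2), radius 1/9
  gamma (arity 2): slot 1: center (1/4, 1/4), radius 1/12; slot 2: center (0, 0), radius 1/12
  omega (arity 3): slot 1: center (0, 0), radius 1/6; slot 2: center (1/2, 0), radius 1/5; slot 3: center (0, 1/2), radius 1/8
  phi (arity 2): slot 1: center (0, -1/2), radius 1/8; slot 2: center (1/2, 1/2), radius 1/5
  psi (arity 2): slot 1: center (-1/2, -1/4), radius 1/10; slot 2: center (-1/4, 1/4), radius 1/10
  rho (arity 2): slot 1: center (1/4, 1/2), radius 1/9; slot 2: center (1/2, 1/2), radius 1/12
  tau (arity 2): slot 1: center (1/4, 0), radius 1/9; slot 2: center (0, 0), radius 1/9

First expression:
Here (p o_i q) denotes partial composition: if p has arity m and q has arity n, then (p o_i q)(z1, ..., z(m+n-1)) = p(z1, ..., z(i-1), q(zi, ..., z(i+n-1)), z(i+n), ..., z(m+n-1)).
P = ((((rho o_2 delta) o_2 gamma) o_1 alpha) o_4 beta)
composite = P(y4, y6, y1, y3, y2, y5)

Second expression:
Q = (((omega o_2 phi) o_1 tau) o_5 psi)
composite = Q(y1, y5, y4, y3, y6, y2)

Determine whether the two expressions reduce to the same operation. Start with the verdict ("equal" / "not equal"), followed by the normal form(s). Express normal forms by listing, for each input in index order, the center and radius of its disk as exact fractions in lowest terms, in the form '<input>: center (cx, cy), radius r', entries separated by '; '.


not equal; first: y1: center (313/576, 313/576), radius 1/1728; y2: center (1873/3456, 1871/3456), radius 1/15552; y3: center (13/24, 1873/3456), radius 1/17280; y4: center (1/4, 4/9), radius 1/81; y5: center (11/24, 13/24), radius 1/108; y6: center (7/36, 4/9), radius 1/81; second: y1: center (1/24, 0), radius 1/54; y2: center (-1/32, 17/32), radius 1/80; y3: center (3/5, 1/10), radius 1/25; y4: center (1/2, -1/10), radius 1/40; y5: center (0, 0), radius 1/54; y6: center (-1/16, 15/32), radius 1/80

The first expression reduces to y1: center (313/576, 313/576), radius 1/1728; y2: center (1873/3456, 1871/3456), radius 1/15552; y3: center (13/24, 1873/3456), radius 1/17280; y4: center (1/4, 4/9), radius 1/81; y5: center (11/24, 13/24), radius 1/108; y6: center (7/36, 4/9), radius 1/81
The second expression reduces to y1: center (1/24, 0), radius 1/54; y2: center (-1/32, 17/32), radius 1/80; y3: center (3/5, 1/10), radius 1/25; y4: center (1/2, -1/10), radius 1/40; y5: center (0, 0), radius 1/54; y6: center (-1/16, 15/32), radius 1/80
Distinct normal forms: not equal.


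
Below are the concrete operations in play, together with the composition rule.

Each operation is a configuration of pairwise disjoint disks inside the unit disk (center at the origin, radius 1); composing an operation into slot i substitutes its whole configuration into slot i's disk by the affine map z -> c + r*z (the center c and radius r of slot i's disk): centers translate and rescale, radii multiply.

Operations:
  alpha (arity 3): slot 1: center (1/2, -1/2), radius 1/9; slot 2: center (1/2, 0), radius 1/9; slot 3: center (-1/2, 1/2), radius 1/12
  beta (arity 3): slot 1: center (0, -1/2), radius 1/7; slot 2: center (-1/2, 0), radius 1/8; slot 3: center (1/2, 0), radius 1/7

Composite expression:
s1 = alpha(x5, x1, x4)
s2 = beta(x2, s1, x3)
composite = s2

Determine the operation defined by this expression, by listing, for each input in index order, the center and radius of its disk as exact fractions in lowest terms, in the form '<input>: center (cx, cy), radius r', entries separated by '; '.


x1: center (-7/16, 0), radius 1/72; x2: center (0, -1/2), radius 1/7; x3: center (1/2, 0), radius 1/7; x4: center (-9/16, 1/16), radius 1/96; x5: center (-7/16, -1/16), radius 1/72

Below beta, radii multiply path by path; the x-disk centers shift.
x2 passes through 1 substitution, ending at center (0, -1/2), radius 1/7
x5 passes through 2 substitutions, ending at center (-7/16, -1/16), radius 1/72
x1 passes through 2 substitutions, ending at center (-7/16, 0), radius 1/72
x4 passes through 2 substitutions, ending at center (-9/16, 1/16), radius 1/96
x3 passes through 1 substitution, ending at center (1/2, 0), radius 1/7


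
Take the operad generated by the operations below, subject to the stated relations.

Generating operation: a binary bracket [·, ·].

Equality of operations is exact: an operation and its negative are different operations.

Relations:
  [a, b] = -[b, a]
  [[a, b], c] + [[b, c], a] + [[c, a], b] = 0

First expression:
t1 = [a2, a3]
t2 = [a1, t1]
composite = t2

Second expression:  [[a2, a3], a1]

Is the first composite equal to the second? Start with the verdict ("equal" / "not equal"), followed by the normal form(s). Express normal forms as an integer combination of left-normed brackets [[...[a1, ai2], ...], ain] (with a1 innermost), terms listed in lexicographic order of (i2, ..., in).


not equal: they reduce to [[a1, a2], a3] - [[a1, a3], a2] and -[[a1, a2], a3] + [[a1, a3], a2]

In normal form, the first expression is [[a1, a2], a3] - [[a1, a3], a2]
In normal form, the second expression is -[[a1, a2], a3] + [[a1, a3], a2]
The forms do not match — not equal.


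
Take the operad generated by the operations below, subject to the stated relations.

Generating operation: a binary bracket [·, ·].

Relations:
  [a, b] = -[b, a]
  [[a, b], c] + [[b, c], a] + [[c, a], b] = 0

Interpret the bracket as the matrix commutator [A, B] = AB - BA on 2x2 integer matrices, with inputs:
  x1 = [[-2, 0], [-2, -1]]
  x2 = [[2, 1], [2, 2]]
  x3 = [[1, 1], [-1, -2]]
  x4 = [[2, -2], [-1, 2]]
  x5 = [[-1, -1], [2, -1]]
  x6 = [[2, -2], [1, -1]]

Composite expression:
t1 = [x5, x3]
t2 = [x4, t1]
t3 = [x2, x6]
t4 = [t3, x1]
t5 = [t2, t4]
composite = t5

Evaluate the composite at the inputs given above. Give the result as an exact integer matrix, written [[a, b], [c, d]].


[x5, x3] = [[-1, 3], [6, 1]]
[x4, [x5, x3]] = [[-9, -4], [2, 9]]
[x2, x6] = [[5, -3], [6, -5]]
[[x2, x6], x1] = [[6, -3], [14, -6]]
[[x4, [x5, x3]], [[x2, x6], x1]] = [[-50, 102], [276, 50]]

[[-50, 102], [276, 50]]


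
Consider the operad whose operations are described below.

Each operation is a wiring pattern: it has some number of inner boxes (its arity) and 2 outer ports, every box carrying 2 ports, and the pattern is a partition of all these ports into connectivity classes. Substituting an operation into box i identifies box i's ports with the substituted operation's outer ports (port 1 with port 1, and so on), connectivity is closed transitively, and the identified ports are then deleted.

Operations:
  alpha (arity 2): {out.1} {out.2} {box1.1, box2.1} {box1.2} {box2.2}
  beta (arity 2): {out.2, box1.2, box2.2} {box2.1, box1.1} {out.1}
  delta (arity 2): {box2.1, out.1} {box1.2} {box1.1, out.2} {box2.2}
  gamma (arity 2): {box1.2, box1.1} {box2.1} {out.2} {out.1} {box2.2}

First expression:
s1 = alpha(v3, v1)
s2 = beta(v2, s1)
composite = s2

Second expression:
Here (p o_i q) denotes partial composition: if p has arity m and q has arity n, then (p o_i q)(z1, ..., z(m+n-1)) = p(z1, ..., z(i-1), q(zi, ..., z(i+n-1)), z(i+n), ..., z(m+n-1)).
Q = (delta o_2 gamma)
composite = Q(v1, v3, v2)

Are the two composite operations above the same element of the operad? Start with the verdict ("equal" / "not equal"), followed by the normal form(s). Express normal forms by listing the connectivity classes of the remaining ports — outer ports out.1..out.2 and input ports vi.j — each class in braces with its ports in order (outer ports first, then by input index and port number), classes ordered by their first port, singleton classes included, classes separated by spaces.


not equal; first: {out.1} {out.2, v2.2} {v1.1, v3.1} {v1.2} {v2.1} {v3.2}; second: {out.1} {out.2, v1.1} {v1.2} {v2.1} {v2.2} {v3.1, v3.2}

The first expression, normalized: {out.1} {out.2, v2.2} {v1.1, v3.1} {v1.2} {v2.1} {v3.2}
The second expression, normalized: {out.1} {out.2, v1.1} {v1.2} {v2.1} {v2.2} {v3.1, v3.2}
They disagree, so not equal.


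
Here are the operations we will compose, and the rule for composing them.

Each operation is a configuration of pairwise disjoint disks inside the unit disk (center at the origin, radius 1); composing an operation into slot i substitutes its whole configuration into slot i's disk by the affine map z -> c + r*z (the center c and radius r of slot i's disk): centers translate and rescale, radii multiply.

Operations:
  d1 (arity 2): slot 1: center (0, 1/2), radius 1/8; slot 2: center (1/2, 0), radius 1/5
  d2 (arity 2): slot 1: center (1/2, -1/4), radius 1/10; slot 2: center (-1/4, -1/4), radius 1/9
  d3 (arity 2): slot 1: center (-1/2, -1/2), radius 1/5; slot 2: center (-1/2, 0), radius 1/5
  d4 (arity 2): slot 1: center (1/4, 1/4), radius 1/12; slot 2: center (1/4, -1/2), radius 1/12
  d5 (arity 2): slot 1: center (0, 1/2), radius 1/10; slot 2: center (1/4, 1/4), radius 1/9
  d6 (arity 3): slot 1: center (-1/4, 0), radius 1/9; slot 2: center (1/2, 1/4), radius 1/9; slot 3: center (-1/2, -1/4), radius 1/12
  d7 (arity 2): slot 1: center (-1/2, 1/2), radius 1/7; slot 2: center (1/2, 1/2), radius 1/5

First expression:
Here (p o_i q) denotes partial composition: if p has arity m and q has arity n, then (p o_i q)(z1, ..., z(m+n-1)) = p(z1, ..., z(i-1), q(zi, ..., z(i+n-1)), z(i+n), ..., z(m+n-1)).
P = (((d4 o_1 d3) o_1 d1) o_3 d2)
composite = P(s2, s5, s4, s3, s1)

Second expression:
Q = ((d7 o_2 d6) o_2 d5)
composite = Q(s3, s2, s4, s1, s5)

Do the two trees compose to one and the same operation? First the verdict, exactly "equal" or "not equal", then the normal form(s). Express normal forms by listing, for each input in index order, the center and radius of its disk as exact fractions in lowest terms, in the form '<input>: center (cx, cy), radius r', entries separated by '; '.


not equal: they reduce to s1: center (1/4, -1/2), radius 1/12; s2: center (5/24, 13/60), radius 1/480; s3: center (49/240, 59/240), radius 1/540; s4: center (13/60, 59/240), radius 1/600; s5: center (13/60, 5/24), radius 1/300 and s1: center (3/5, 11/20), radius 1/45; s2: center (9/20, 23/45), radius 1/450; s3: center (-1/2, 1/2), radius 1/7; s4: center (41/90, 91/180), radius 1/405; s5: center (2/5, 9/20), radius 1/60

The first composite normalizes to s1: center (1/4, -1/2), radius 1/12; s2: center (5/24, 13/60), radius 1/480; s3: center (49/240, 59/240), radius 1/540; s4: center (13/60, 59/240), radius 1/600; s5: center (13/60, 5/24), radius 1/300
The second composite normalizes to s1: center (3/5, 11/20), radius 1/45; s2: center (9/20, 23/45), radius 1/450; s3: center (-1/2, 1/2), radius 1/7; s4: center (41/90, 91/180), radius 1/405; s5: center (2/5, 9/20), radius 1/60
No match — not equal.


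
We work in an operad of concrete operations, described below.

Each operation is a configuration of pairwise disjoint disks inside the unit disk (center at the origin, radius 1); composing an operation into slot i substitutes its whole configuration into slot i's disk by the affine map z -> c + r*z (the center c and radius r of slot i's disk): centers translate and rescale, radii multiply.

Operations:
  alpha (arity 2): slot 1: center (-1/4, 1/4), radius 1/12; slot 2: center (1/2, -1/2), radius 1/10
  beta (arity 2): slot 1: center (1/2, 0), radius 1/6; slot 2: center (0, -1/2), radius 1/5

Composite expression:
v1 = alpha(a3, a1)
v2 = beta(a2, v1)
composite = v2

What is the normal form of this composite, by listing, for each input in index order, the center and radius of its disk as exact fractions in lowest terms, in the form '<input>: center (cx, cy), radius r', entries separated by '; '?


a1: center (1/10, -3/5), radius 1/50; a2: center (1/2, 0), radius 1/6; a3: center (-1/20, -9/20), radius 1/60

Only the slot chain above each a matters under beta; compose those maps.
input a2: applying the 1 nested substitution gives center (1/2, 0), radius 1/6
input a3: applying the 2 nested substitutions gives center (-1/20, -9/20), radius 1/60
input a1: applying the 2 nested substitutions gives center (1/10, -3/5), radius 1/50


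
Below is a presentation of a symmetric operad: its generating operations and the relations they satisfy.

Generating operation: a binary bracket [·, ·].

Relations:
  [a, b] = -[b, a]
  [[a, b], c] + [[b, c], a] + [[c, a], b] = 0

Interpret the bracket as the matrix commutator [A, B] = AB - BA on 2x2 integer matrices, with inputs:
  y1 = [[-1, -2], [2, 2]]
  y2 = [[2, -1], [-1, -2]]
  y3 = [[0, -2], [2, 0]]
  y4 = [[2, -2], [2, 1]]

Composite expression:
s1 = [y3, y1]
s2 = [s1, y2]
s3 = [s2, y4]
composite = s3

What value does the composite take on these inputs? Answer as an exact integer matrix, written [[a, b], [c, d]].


[y3, y1] = [[0, -6], [-6, 0]]
[[y3, y1], y2] = [[0, 24], [-24, 0]]
[[[y3, y1], y2], y4] = [[0, -24], [-24, 0]]

[[0, -24], [-24, 0]]


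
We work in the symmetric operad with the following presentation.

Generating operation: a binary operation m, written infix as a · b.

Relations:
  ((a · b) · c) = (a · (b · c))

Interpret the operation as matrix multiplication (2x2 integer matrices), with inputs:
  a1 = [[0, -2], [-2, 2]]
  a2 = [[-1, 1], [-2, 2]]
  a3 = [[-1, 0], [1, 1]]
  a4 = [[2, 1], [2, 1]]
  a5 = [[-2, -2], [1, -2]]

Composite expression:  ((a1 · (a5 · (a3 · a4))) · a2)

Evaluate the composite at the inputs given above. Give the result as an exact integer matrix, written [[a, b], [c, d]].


(a3 · a4) = [[-2, -1], [4, 2]]
(a5 · (a3 · a4)) = [[-4, -2], [-10, -5]]
(a1 · (a5 · (a3 · a4))) = [[20, 10], [-12, -6]]
((a1 · (a5 · (a3 · a4))) · a2) = [[-40, 40], [24, -24]]

[[-40, 40], [24, -24]]


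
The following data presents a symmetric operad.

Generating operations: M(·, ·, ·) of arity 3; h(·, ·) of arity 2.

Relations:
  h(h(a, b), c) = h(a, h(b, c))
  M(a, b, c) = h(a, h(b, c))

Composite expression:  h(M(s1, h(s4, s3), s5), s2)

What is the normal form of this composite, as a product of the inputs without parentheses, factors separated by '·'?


s1 · s4 · s3 · s5 · s2

Key point: h is associative — brackets drop, the s-order remains.
h(s4, s3) flattens to s4 · s3
M(s1, h(s4, s3), s5) flattens to s1 · s4 · s3 · s5
h(M(s1, h(s4, s3), s5), s2) flattens to s1 · s4 · s3 · s5 · s2


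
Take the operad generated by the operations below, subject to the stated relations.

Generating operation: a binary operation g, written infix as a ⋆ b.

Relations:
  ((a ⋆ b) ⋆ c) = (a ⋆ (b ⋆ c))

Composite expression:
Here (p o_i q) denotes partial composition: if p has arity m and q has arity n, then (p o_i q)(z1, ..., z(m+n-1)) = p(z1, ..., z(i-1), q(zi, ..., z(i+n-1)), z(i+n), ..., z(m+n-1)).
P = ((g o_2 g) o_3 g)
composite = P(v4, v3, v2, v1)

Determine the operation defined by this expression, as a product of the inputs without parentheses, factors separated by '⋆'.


v4 ⋆ v3 ⋆ v2 ⋆ v1

The g-tree's shape is irrelevant; the v-reading-order decides.
(v2 ⋆ v1) collapses to v2 ⋆ v1
(v3 ⋆ (v2 ⋆ v1)) collapses to v3 ⋆ v2 ⋆ v1
(v4 ⋆ (v3 ⋆ (v2 ⋆ v1))) collapses to v4 ⋆ v3 ⋆ v2 ⋆ v1


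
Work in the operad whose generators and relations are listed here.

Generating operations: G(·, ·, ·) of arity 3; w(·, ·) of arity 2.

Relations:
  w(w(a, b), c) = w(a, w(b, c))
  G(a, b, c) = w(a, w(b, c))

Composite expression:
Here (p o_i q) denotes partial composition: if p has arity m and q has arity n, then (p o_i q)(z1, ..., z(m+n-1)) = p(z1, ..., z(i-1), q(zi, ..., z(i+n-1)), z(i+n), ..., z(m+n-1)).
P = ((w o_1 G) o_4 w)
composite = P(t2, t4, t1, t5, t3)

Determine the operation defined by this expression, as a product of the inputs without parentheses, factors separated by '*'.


t2 * t4 * t1 * t5 * t3

All parenthesizations of w agree; list the t-inputs left to right.
G(t2, t4, t1) spells out as t2 * t4 * t1
w(t5, t3) spells out as t5 * t3
w(G(t2, t4, t1), w(t5, t3)) spells out as t2 * t4 * t1 * t5 * t3


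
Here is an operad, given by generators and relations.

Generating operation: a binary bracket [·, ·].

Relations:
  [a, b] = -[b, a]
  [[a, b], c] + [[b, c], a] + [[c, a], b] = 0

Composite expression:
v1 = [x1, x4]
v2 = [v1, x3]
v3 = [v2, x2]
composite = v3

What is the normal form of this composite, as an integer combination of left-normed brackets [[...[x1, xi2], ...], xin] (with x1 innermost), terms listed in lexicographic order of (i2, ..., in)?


[[[x1, x4], x3], x2]


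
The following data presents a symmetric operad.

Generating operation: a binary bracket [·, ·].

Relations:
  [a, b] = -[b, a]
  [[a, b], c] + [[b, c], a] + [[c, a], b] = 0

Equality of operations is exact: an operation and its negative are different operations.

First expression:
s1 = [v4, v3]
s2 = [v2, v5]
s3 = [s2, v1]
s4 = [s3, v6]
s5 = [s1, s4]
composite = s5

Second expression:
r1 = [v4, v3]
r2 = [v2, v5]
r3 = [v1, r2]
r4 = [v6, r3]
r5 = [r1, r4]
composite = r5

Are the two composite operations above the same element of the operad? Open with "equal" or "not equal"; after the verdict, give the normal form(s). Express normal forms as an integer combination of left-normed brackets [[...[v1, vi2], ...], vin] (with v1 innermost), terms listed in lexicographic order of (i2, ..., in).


equal — both sides give -[[[[[v1, v2], v5], v6], v3], v4] + [[[[[v1, v2], v5], v6], v4], v3] + [[[[[v1, v5], v2], v6], v3], v4] - [[[[[v1, v5], v2], v6], v4], v3]

The first expression, normalized: -[[[[[v1, v2], v5], v6], v3], v4] + [[[[[v1, v2], v5], v6], v4], v3] + [[[[[v1, v5], v2], v6], v3], v4] - [[[[[v1, v5], v2], v6], v4], v3]
The second expression, normalized: -[[[[[v1, v2], v5], v6], v3], v4] + [[[[[v1, v2], v5], v6], v4], v3] + [[[[[v1, v5], v2], v6], v3], v4] - [[[[[v1, v5], v2], v6], v4], v3]
Same normal form: equal.


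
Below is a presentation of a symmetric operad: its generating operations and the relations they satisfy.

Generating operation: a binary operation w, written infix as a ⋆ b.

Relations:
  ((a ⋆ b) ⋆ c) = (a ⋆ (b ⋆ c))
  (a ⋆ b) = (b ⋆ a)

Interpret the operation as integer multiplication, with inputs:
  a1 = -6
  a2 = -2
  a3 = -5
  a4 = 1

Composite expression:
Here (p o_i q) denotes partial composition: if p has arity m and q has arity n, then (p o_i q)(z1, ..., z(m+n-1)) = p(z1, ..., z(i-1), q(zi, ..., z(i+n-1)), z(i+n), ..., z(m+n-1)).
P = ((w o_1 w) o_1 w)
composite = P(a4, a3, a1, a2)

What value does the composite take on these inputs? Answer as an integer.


-60

(a4 ⋆ a3) = -5
((a4 ⋆ a3) ⋆ a1) = 30
(((a4 ⋆ a3) ⋆ a1) ⋆ a2) = -60


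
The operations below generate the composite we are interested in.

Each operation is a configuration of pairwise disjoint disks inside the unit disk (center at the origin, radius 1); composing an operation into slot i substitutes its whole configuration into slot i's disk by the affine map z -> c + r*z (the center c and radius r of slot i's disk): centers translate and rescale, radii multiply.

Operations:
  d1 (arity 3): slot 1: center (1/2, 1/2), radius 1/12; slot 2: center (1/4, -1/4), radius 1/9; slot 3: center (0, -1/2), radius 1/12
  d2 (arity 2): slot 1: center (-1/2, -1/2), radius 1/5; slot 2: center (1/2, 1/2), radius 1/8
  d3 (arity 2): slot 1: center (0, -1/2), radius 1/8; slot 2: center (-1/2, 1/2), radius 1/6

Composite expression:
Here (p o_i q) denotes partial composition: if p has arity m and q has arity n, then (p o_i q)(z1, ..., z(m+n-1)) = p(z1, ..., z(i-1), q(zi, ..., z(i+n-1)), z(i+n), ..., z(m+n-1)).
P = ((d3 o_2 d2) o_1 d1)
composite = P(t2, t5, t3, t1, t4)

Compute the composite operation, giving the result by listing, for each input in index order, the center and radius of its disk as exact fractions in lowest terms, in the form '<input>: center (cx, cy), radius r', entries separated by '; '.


Below d3, radii multiply path by path; the t-disk centers shift.
input t2: applying the 2 nested substitutions gives center (1/16, -7/16), radius 1/96
input t5: applying the 2 nested substitutions gives center (1/32, -17/32), radius 1/72
input t3: applying the 2 nested substitutions gives center (0, -9/16), radius 1/96
input t1: applying the 2 nested substitutions gives center (-7/12, 5/12), radius 1/30
input t4: applying the 2 nested substitutions gives center (-5/12, 7/12), radius 1/48

t1: center (-7/12, 5/12), radius 1/30; t2: center (1/16, -7/16), radius 1/96; t3: center (0, -9/16), radius 1/96; t4: center (-5/12, 7/12), radius 1/48; t5: center (1/32, -17/32), radius 1/72


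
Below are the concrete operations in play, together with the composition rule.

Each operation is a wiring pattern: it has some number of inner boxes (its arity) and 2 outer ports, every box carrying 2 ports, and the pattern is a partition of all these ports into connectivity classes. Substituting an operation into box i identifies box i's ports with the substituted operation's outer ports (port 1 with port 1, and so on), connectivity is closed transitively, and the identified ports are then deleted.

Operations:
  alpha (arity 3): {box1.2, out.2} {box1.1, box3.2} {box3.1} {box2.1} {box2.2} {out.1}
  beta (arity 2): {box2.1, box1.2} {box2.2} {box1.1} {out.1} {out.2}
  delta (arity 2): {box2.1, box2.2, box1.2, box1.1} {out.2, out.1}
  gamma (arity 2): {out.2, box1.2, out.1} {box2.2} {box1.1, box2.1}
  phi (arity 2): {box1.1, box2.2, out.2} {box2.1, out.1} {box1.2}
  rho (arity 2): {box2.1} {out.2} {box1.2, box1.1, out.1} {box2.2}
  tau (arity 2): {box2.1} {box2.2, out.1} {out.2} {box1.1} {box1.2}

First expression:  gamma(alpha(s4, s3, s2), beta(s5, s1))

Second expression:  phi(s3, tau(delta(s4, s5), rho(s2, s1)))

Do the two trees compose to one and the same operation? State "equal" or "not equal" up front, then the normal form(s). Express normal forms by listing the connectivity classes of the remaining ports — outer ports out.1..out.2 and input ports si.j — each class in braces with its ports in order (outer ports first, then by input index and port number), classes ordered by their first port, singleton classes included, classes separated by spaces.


not equal; the first gives {out.1, out.2, s4.2} {s1.1, s5.2} {s1.2} {s2.1} {s2.2, s4.1} {s3.1} {s3.2} {s5.1} and the second {out.1} {out.2, s3.1} {s1.1} {s1.2} {s2.1, s2.2} {s3.2} {s4.1, s4.2, s5.1, s5.2}

Reducing the first expression gives {out.1, out.2, s4.2} {s1.1, s5.2} {s1.2} {s2.1} {s2.2, s4.1} {s3.1} {s3.2} {s5.1}
Reducing the second expression gives {out.1} {out.2, s3.1} {s1.1} {s1.2} {s2.1, s2.2} {s3.2} {s4.1, s4.2, s5.1, s5.2}
Different reductions; not equal.


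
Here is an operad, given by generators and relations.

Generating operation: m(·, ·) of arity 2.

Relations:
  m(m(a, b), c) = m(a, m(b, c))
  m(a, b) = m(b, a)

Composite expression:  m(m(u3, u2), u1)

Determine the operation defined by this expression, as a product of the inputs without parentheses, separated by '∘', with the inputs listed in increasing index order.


u1 ∘ u2 ∘ u3

Reordering under m is free, so list the u-inputs canonically.
m(u3, u2) linearizes to u3 ∘ u2
m(m(u3, u2), u1) linearizes to u3 ∘ u2 ∘ u1
sorting the factors by input index: u1 ∘ u2 ∘ u3


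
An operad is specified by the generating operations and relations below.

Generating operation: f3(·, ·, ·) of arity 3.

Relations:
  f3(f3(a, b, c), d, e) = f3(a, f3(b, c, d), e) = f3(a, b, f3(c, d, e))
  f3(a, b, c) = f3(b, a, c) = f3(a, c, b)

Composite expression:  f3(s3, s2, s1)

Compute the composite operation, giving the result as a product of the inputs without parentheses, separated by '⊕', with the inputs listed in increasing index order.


Key point: f3 commutes, so take the s-inputs in any fixed order.
f3(s3, s2, s1) spells out as s3 ⊕ s2 ⊕ s1
sorting the factors by input index: s1 ⊕ s2 ⊕ s3

s1 ⊕ s2 ⊕ s3


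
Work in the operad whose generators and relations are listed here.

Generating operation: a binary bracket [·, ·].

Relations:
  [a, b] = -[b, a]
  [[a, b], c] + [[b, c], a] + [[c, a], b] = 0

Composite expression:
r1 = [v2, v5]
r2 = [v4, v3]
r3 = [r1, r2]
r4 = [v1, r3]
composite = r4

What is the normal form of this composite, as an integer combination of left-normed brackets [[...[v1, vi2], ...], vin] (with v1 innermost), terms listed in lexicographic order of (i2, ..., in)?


-[[[[v1, v2], v5], v3], v4] + [[[[v1, v2], v5], v4], v3] + [[[[v1, v3], v4], v2], v5] - [[[[v1, v3], v4], v5], v2] - [[[[v1, v4], v3], v2], v5] + [[[[v1, v4], v3], v5], v2] + [[[[v1, v5], v2], v3], v4] - [[[[v1, v5], v2], v4], v3]

In the tensor algebra, words opening v1 carry the v1-anchored form.
Composite bracket: [v1, [[v2, v5], [v4, v3]]]
Under [a, b] = ab - ba we get 16 signed associative words (2^4 = 16).
The v1-initial words carry the normal form:
  the word v1v2v5v3v4 carries sign -1 and contributes -[[[[v1, v2], v5], v3], v4]
  the word v1v2v5v4v3 carries sign +1 and contributes +[[[[v1, v2], v5], v4], v3]
  the word v1v3v4v2v5 carries sign +1 and contributes +[[[[v1, v3], v4], v2], v5]
  the word v1v3v4v5v2 carries sign -1 and contributes -[[[[v1, v3], v4], v5], v2]
  the word v1v4v3v2v5 carries sign -1 and contributes -[[[[v1, v4], v3], v2], v5]
  the word v1v4v3v5v2 carries sign +1 and contributes +[[[[v1, v4], v3], v5], v2]
  the word v1v5v2v3v4 carries sign +1 and contributes +[[[[v1, v5], v2], v3], v4]
  the word v1v5v2v4v3 carries sign -1 and contributes -[[[[v1, v5], v2], v4], v3]


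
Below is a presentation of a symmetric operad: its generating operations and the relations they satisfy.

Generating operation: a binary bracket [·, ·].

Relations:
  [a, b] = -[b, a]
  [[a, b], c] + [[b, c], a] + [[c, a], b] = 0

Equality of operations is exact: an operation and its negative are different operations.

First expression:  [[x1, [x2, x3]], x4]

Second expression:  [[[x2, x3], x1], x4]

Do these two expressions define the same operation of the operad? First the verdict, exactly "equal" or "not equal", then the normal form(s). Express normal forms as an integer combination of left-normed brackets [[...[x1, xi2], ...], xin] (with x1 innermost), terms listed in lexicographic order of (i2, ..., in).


not equal; first: [[[x1, x2], x3], x4] - [[[x1, x3], x2], x4]; second: -[[[x1, x2], x3], x4] + [[[x1, x3], x2], x4]

The first expression reduces to [[[x1, x2], x3], x4] - [[[x1, x3], x2], x4]
The second expression reduces to -[[[x1, x2], x3], x4] + [[[x1, x3], x2], x4]
The normal forms differ: not equal.


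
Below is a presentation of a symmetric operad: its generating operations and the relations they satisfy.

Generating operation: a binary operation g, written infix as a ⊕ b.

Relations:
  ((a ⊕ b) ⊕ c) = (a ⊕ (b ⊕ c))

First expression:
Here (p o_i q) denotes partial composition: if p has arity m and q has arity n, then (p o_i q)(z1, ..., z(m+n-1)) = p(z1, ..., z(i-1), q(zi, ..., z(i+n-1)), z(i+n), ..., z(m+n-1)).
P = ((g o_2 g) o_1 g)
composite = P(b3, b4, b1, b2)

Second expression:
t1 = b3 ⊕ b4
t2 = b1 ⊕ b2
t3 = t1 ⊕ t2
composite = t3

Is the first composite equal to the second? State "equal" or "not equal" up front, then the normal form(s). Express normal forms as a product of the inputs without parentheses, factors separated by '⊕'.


The first expression reduces to b3 ⊕ b4 ⊕ b1 ⊕ b2
The second expression reduces to b3 ⊕ b4 ⊕ b1 ⊕ b2
The forms coincide; equal.

equal; the common form is b3 ⊕ b4 ⊕ b1 ⊕ b2


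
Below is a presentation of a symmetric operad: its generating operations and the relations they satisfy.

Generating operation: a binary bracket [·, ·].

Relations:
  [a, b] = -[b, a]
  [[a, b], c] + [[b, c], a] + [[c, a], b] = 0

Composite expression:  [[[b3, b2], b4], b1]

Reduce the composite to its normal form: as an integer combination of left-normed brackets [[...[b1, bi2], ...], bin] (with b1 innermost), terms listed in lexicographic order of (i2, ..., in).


A multilinear Lie element is pinned by b1-initial words (b1 innermost).
Composite bracket: [[[b3, b2], b4], b1]
Applying ab - ba throughout gives 8 signed words (2^3 = 8).
The b1-initial words carry the normal form:
  sign of b1b2b3b4 is +1, so it contributes +[[[b1, b2], b3], b4]
  sign of b1b3b2b4 is -1, so it contributes -[[[b1, b3], b2], b4]
  sign of b1b4b2b3 is -1, so it contributes -[[[b1, b4], b2], b3]
  sign of b1b4b3b2 is +1, so it contributes +[[[b1, b4], b3], b2]

[[[b1, b2], b3], b4] - [[[b1, b3], b2], b4] - [[[b1, b4], b2], b3] + [[[b1, b4], b3], b2]


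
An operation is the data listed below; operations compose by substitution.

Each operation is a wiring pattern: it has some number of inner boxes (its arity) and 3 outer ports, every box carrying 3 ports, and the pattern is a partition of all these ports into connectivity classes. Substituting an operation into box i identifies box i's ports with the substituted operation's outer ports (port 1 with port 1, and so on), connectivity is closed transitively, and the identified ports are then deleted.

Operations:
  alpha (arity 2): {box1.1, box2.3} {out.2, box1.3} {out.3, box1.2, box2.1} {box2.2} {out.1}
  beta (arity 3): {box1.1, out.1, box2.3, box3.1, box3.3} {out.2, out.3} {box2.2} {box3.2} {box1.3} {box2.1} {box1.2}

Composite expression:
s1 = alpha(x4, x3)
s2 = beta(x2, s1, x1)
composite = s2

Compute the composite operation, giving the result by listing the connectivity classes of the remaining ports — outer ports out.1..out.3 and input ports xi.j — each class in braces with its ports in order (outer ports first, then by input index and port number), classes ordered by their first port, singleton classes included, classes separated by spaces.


{out.1, x1.1, x1.3, x2.1, x3.1, x4.2} {out.2, out.3} {x1.2} {x2.2} {x2.3} {x3.2} {x3.3, x4.1} {x4.3}

Substituting into beta glues patterns; closure does the rest.
stage alpha: inputs (x4, x3), connectivity {out.1} {out.2, x4.3} {out.3, x3.1, x4.2} {x3.2} {x3.3, x4.1}, out.j its boundary
stage beta: inputs (x2, x4, x3, x1), connectivity {out.1, x1.1, x1.3, x2.1, x3.1, x4.2} {out.2, out.3} {x1.2} {x2.2} {x2.3} {x3.2} {x3.3, x4.1} {x4.3}, out.j its boundary


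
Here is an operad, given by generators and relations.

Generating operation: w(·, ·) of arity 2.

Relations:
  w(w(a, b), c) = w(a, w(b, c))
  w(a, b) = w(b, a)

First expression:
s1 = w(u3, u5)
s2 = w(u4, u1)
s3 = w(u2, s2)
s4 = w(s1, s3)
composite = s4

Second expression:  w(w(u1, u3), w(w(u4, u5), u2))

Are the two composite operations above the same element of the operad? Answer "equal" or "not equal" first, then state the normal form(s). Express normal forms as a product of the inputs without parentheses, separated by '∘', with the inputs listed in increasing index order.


In normal form, the first expression is u1 ∘ u2 ∘ u3 ∘ u4 ∘ u5
In normal form, the second expression is u1 ∘ u2 ∘ u3 ∘ u4 ∘ u5
Both agree, so they are equal.

equal; both compose to u1 ∘ u2 ∘ u3 ∘ u4 ∘ u5


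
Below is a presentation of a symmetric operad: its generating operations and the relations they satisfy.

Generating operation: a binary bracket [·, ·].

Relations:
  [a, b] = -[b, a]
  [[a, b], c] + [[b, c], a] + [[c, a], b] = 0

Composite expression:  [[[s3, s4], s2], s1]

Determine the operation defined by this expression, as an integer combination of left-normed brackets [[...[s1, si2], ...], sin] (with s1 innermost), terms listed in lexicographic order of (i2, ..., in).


[[[s1, s2], s3], s4] - [[[s1, s2], s4], s3] - [[[s1, s3], s4], s2] + [[[s1, s4], s3], s2]

Left-normed coefficients sit on the s1-initial expansion words.
Composite bracket: [[[s3, s4], s2], s1]
Applying ab - ba throughout gives 8 signed words (2^3 = 8).
Only words starting with s1 matter:
  s1s2s3s4 (sign +1) contributes +[[[s1, s2], s3], s4]
  s1s2s4s3 (sign -1) contributes -[[[s1, s2], s4], s3]
  s1s3s4s2 (sign -1) contributes -[[[s1, s3], s4], s2]
  s1s4s3s2 (sign +1) contributes +[[[s1, s4], s3], s2]


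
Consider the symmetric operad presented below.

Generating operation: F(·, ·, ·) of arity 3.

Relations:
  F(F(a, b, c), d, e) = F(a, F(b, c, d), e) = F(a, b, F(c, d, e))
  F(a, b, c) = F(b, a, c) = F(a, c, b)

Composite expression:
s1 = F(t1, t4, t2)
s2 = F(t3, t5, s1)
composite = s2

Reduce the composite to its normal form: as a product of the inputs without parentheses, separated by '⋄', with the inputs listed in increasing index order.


t1 ⋄ t2 ⋄ t3 ⋄ t4 ⋄ t5

Reordering under F is free, so list the t-inputs canonically.
F(t1, t4, t2) collapses to t1 ⋄ t4 ⋄ t2
F(t3, t5, F(t1, t4, t2)) collapses to t3 ⋄ t5 ⋄ t1 ⋄ t4 ⋄ t2
putting the inputs in ascending order: t1 ⋄ t2 ⋄ t3 ⋄ t4 ⋄ t5


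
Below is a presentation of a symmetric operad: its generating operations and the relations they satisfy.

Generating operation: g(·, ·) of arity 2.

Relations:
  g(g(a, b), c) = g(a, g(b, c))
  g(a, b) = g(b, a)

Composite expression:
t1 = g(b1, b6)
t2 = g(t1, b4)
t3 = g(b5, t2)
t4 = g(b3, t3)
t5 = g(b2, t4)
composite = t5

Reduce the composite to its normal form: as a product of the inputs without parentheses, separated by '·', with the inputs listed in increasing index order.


Key point: g commutes, so take the b-inputs in any fixed order.
g(b1, b6) collapses to b1 · b6
g(g(b1, b6), b4) collapses to b1 · b6 · b4
g(b5, g(g(b1, b6), b4)) collapses to b5 · b1 · b6 · b4
g(b3, g(b5, g(g(b1, b6), b4))) collapses to b3 · b5 · b1 · b6 · b4
g(b2, g(b3, g(b5, g(g(b1, b6), b4)))) collapses to b2 · b3 · b5 · b1 · b6 · b4
rearranged into index order: b1 · b2 · b3 · b4 · b5 · b6

b1 · b2 · b3 · b4 · b5 · b6


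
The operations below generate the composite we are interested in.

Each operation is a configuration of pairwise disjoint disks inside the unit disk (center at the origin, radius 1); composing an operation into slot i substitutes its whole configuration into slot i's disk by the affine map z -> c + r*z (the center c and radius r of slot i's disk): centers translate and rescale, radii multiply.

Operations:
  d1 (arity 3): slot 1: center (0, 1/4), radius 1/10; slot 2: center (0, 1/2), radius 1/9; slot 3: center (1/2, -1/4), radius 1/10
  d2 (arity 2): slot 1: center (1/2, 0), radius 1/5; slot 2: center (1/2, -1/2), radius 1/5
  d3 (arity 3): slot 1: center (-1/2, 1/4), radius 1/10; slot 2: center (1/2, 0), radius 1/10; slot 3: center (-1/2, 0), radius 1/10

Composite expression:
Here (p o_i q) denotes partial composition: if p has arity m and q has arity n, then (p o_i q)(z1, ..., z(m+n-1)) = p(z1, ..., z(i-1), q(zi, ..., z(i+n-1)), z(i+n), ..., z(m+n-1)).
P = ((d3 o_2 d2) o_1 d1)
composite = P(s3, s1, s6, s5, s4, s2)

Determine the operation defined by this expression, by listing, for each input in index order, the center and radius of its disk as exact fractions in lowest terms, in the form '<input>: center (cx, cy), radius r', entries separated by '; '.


s1: center (-1/2, 3/10), radius 1/90; s2: center (-1/2, 0), radius 1/10; s3: center (-1/2, 11/40), radius 1/100; s4: center (11/20, -1/20), radius 1/50; s5: center (11/20, 0), radius 1/50; s6: center (-9/20, 9/40), radius 1/100

Affine substitution under d3: radii multiply and s-centers shift.
input s3: applying the 2 nested substitutions gives center (-1/2, 11/40), radius 1/100
input s1: applying the 2 nested substitutions gives center (-1/2, 3/10), radius 1/90
input s6: applying the 2 nested substitutions gives center (-9/20, 9/40), radius 1/100
input s5: applying the 2 nested substitutions gives center (11/20, 0), radius 1/50
input s4: applying the 2 nested substitutions gives center (11/20, -1/20), radius 1/50
input s2: applying the 1 nested substitution gives center (-1/2, 0), radius 1/10
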